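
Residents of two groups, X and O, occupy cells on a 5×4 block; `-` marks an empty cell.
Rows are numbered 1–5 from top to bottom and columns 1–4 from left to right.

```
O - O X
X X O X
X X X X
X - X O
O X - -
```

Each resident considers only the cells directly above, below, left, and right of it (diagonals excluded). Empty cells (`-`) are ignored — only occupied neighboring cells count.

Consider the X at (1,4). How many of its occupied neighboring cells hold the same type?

Occupied neighbors of (1,4): (2,4)=X, (1,3)=O.
Same type (X): 1 of 2.

1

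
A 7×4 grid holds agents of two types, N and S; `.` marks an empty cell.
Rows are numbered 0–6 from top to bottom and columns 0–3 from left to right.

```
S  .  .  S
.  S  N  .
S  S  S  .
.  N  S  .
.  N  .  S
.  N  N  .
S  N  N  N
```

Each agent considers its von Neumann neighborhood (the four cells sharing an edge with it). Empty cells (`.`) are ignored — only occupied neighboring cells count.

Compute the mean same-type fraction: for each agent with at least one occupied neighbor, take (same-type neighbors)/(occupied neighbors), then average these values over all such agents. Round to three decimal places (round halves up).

0.673

Row 0: (0,0)S — no occupied neighbors · (0,3)S — no occupied neighbors
Row 1: (1,1)S 1/2 · (1,2)N 0/2
Row 2: (2,0)S 1/1 · (2,1)S 3/4 · (2,2)S 2/3
Row 3: (3,1)N 1/3 · (3,2)S 1/2
Row 4: (4,1)N 2/2 · (4,3)S — no occupied neighbors
Row 5: (5,1)N 3/3 · (5,2)N 2/2
Row 6: (6,0)S 0/1 · (6,1)N 2/3 · (6,2)N 3/3 · (6,3)N 1/1
Sum over 14 agents: 1/2 + 0/2 + 1/1 + 3/4 + 2/3 + 1/3 + 1/2 + 2/2 + 3/3 + 2/2 + 0/1 + 2/3 + 3/3 + 1/1 = 113/12; mean = 113/12 ÷ 14 = 113/168 = 0.672619… → 0.673.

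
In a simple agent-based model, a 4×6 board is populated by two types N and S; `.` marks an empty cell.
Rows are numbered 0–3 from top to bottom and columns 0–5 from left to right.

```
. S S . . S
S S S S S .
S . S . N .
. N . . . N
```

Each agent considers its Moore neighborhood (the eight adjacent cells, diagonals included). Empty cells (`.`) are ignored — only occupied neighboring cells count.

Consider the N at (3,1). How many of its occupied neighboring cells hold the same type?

0

Occupied neighbors of (3,1): (2,0)=S, (2,2)=S.
Same type (N): 0 of 2.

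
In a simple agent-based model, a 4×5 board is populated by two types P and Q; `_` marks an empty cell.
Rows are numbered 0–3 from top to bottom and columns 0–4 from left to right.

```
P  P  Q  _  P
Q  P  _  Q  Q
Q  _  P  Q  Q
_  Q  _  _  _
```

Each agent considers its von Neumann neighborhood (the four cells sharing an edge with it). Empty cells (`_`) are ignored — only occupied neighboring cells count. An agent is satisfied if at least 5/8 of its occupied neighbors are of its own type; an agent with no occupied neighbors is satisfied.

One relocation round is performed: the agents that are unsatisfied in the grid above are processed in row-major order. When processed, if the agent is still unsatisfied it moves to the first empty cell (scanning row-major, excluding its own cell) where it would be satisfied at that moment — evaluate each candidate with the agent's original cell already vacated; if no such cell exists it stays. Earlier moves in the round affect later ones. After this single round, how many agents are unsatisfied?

Initially unsatisfied (in order): (0,0), (0,2), (0,4), (1,0), (1,1), (2,2).
  (0,0): no empty cell satisfies it; stays.
  (0,2) → (3,0).
  (0,4) → (0,2).
  (1,0) → (0,4).
  (1,1): now satisfied by earlier moves; stays.
  (2,2) → (1,0).
Resulting grid:
P P P _ Q
P P _ Q Q
Q _ _ Q Q
Q Q _ _ _
Unsatisfied now: (2,0).

1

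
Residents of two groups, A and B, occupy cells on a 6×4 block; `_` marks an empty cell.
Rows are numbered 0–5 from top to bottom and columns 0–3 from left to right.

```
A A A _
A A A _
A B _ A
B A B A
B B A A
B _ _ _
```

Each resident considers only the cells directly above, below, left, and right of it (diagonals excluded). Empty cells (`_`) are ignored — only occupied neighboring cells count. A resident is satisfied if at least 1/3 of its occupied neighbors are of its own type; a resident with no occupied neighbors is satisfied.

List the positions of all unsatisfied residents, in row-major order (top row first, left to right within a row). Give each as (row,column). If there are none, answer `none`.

(0,0)A 2/2 ✓
(0,1)A 3/3 ✓
(0,2)A 2/2 ✓
(1,0)A 3/3 ✓
(1,1)A 3/4 ✓
(1,2)A 2/2 ✓
(2,0)A 1/3 ✓
(2,1)B 0/3 ✗
(2,3)A 1/1 ✓
(3,0)B 1/3 ✓
(3,1)A 0/4 ✗
(3,2)B 0/3 ✗
(3,3)A 2/3 ✓
(4,0)B 3/3 ✓
(4,1)B 1/3 ✓
(4,2)A 1/3 ✓
(4,3)A 2/2 ✓
(5,0)B 1/1 ✓

(2,1), (3,1), (3,2)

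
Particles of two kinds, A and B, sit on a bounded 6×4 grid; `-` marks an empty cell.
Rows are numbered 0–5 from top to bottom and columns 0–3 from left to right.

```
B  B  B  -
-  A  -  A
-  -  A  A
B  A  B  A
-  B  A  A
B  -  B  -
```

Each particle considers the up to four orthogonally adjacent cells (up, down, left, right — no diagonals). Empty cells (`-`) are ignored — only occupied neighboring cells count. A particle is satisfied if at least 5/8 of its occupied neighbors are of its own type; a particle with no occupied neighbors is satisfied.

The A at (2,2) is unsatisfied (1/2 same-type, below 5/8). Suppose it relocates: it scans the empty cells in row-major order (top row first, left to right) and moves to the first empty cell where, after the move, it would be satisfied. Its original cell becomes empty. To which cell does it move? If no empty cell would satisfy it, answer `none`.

(1,2)

Vacating (2,2). Empty cells in order:
  (0,3): 1/2 same-type → still unsatisfied.
  (1,0): 1/2 same-type → still unsatisfied.
  (1,2): 2/3 same-type → satisfied — stop here.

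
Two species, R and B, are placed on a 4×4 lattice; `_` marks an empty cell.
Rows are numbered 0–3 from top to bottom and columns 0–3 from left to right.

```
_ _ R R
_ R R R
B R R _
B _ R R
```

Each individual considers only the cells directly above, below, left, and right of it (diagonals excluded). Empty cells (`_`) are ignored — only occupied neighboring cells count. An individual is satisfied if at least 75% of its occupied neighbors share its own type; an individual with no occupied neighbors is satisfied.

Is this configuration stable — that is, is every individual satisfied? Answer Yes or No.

No

Row 0: (0,2)R 2/2 ✓ · (0,3)R 2/2 ✓
Row 1: (1,1)R 2/2 ✓ · (1,2)R 4/4 ✓ · (1,3)R 2/2 ✓
Row 2: (2,0)B 1/2 ✗ · (2,1)R 2/3 ✗ · (2,2)R 3/3 ✓
Row 3: (3,0)B 1/1 ✓ · (3,2)R 2/2 ✓ · (3,3)R 1/1 ✓
For instance (2,0) has only 1/2 same-type neighbors, below 3/4.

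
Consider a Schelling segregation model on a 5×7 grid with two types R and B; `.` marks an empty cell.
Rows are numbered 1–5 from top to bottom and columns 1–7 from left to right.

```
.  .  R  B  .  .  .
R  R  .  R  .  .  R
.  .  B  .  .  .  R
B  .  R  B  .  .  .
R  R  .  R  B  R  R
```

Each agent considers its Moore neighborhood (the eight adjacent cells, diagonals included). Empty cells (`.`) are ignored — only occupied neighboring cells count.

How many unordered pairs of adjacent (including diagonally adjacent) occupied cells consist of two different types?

11

Scan each occupied cell's neighbors to the right and below (and the two forward diagonals) so each pair is counted once.
Row 1: R(1,3)–B(1,4)≠ R(1,3)–R(2,4)= R(1,3)–R(2,2)= B(1,4)–R(2,4)≠  → 2/4 unlike.
Row 2: R(2,1)–R(2,2)= R(2,2)–B(3,3)≠ R(2,4)–B(3,3)≠ R(2,7)–R(3,7)=  → 2/4 unlike.
Row 3: B(3,3)–R(4,3)≠ B(3,3)–B(4,4)=  → 1/2 unlike.
Row 4: B(4,1)–R(5,1)≠ B(4,1)–R(5,2)≠ R(4,3)–B(4,4)≠ R(4,3)–R(5,4)= R(4,3)–R(5,2)= B(4,4)–R(5,4)≠ B(4,4)–B(5,5)=  → 4/7 unlike.
Row 5: R(5,1)–R(5,2)= R(5,4)–B(5,5)≠ B(5,5)–R(5,6)≠ R(5,6)–R(5,7)=  → 2/4 unlike.
Total adjacent occupied pairs: 21; unlike-type pairs: 11.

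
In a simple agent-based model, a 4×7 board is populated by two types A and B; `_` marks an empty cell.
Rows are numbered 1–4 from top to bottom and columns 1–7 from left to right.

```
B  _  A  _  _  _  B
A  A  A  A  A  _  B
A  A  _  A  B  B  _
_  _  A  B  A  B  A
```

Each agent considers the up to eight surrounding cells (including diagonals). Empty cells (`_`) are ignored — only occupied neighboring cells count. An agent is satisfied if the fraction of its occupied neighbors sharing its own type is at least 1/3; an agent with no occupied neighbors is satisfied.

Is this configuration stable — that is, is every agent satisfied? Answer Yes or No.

No

Row 1: (1,1)B 0/2 ✗ · (1,3)A 3/3 ✓ · (1,7)B 1/1 ✓
Row 2: (2,1)A 3/4 ✓ · (2,2)A 5/6 ✓ · (2,3)A 5/5 ✓ · (2,4)A 4/5 ✓ · (2,5)A 2/4 ✓ · (2,7)B 2/2 ✓
Row 3: (3,1)A 3/3 ✓ · (3,2)A 5/5 ✓ · (3,4)A 5/7 ✓ · (3,5)B 3/7 ✓ · (3,6)B 3/6 ✓
Row 4: (4,3)A 2/3 ✓ · (4,4)B 1/4 ✗ · (4,5)A 1/5 ✗ · (4,6)B 2/4 ✓ · (4,7)A 0/2 ✗
For instance (1,1) has only 0/2 same-type neighbors, below 1/3.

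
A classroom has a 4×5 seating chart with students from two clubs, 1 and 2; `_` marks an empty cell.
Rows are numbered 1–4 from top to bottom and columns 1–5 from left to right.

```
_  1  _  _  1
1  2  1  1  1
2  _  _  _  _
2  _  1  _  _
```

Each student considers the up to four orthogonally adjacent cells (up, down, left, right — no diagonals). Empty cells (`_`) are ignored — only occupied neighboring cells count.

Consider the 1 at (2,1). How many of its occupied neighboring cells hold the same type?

Occupied neighbors of (2,1): (3,1)=2, (2,2)=2.
Same type (1): 0 of 2.

0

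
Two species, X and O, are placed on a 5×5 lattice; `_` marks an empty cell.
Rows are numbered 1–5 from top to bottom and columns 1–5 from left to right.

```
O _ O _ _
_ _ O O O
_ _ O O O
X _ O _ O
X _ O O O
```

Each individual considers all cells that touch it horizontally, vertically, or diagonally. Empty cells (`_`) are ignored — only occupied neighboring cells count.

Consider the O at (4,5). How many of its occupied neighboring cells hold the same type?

Occupied neighbors of (4,5): (3,4)=O, (3,5)=O, (5,4)=O, (5,5)=O.
Same type (O): 4 of 4.

4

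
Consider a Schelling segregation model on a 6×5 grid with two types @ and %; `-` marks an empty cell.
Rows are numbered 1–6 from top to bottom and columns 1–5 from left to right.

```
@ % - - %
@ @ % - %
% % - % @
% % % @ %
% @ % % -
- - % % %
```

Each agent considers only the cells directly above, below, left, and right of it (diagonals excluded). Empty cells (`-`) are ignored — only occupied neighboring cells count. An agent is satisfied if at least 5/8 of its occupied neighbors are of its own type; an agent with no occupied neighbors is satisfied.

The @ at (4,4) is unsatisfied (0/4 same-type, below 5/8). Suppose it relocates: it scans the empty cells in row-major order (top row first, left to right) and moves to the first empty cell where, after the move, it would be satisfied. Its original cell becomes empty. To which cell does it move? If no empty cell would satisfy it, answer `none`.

Vacating (4,4). Empty cells in order:
  (1,3): 0/2 same-type → still unsatisfied.
  (1,4): 0/1 same-type → still unsatisfied.
  (2,4): 0/3 same-type → still unsatisfied.
  (3,3): 0/4 same-type → still unsatisfied.
  (5,5): 0/3 same-type → still unsatisfied.
  (6,1): 0/1 same-type → still unsatisfied.
  (6,2): 1/2 same-type → still unsatisfied.

none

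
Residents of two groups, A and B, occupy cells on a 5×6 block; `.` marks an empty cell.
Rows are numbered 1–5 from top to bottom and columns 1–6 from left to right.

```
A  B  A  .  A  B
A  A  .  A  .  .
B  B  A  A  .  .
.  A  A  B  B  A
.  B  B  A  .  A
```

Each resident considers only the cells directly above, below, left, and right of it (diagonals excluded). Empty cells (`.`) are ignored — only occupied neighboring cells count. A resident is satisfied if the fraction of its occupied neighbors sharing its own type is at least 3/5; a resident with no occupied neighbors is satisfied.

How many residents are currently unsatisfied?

16

(1,1)A 1/2 not
(1,2)B 0/3 not
(1,3)A 0/1 not
(1,5)A 0/1 not
(1,6)B 0/1 not
(2,1)A 2/3 satisfied
(2,2)A 1/3 not
(2,4)A 1/1 satisfied
(3,1)B 1/2 not
(3,2)B 1/4 not
(3,3)A 2/3 satisfied
(3,4)A 2/3 satisfied
(4,2)A 1/3 not
(4,3)A 2/4 not
(4,4)B 1/4 not
(4,5)B 1/2 not
(4,6)A 1/2 not
(5,2)B 1/2 not
(5,3)B 1/3 not
(5,4)A 0/2 not
(5,6)A 1/1 satisfied
Unsatisfied: (1,1), (1,2), (1,3), (1,5), (1,6), (2,2), (3,1), (3,2), (4,2), (4,3), (4,4), (4,5), (4,6), (5,2), (5,3), (5,4) — 16 in total.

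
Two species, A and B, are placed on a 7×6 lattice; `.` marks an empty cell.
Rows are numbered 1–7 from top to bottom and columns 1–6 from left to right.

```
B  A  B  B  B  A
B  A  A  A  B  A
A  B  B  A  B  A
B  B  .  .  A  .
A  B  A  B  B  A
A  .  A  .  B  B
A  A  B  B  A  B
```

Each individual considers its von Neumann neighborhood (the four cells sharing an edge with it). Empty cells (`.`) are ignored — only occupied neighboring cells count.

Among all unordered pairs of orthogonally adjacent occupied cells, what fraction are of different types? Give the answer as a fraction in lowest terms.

29/53

Scan each occupied cell's neighbors to the right and below so each pair is counted once.
From row 1: 5 unlike of 11 pairs (running 5/11).
From row 2: 6 unlike of 11 pairs (running 11/22).
From row 3: 6 unlike of 8 pairs (running 17/30).
From row 4: 2 unlike of 4 pairs (running 19/34).
From row 5: 5 unlike of 9 pairs (running 24/43).
From row 6: 2 unlike of 5 pairs (running 26/48).
From row 7: 3 unlike of 5 pairs (running 29/53).
Total adjacent occupied pairs: 53; unlike-type pairs: 29.
29/53 is already in lowest terms.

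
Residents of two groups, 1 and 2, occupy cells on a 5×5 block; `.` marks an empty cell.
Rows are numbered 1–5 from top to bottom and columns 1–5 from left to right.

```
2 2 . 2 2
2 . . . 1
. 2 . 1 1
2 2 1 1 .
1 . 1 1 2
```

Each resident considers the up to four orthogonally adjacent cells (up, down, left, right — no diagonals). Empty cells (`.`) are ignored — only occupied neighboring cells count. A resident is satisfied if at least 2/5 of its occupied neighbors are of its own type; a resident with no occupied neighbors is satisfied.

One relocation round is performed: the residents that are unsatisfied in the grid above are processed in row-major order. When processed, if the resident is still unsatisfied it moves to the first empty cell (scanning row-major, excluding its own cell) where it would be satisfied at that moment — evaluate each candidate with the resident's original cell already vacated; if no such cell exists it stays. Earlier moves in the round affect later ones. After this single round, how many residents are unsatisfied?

Initially unsatisfied (in order): (5,1), (5,5).
  (5,1) → (2,3).
  (5,5) → (1,3).
Resulting grid:
2 2 2 2 2
2 . 1 . 1
. 2 . 1 1
2 2 1 1 .
. . 1 1 .
Unsatisfied now: (2,3).

1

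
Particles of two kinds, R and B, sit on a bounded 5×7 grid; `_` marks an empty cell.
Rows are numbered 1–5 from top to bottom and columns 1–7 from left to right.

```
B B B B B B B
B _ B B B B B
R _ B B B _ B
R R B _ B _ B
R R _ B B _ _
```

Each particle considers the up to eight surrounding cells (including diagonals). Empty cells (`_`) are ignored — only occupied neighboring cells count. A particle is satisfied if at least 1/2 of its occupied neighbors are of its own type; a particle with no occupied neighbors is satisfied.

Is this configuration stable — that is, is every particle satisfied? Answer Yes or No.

Yes

(1,1)B 2/2 ok
(1,2)B 4/4 ok
(1,3)B 4/4 ok
(1,4)B 5/5 ok
(1,5)B 5/5 ok
(1,6)B 5/5 ok
(1,7)B 3/3 ok
(2,1)B 2/3 ok
(2,3)B 6/6 ok
(2,4)B 8/8 ok
(2,5)B 7/7 ok
(2,6)B 7/7 ok
(2,7)B 4/4 ok
(3,1)R 2/3 ok
(3,3)B 4/5 ok
(3,4)B 7/7 ok
(3,5)B 5/5 ok
(3,7)B 3/3 ok
(4,1)R 4/4 ok
(4,2)R 4/6 ok
(4,3)B 3/5 ok
(4,5)B 4/4 ok
(4,7)B 1/1 ok
(5,1)R 3/3 ok
(5,2)R 3/4 ok
(5,4)B 3/3 ok
(5,5)B 2/2 ok
All meet the threshold, so the configuration is stable.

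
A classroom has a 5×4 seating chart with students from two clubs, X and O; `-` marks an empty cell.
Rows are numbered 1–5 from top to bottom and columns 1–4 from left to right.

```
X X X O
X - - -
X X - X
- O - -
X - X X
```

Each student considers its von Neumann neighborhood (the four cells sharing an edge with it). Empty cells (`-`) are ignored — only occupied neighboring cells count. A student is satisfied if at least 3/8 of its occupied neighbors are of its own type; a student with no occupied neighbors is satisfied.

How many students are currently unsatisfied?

(1,1)X 2/2 satisfied
(1,2)X 2/2 satisfied
(1,3)X 1/2 satisfied
(1,4)O 0/1 not
(2,1)X 2/2 satisfied
(3,1)X 2/2 satisfied
(3,2)X 1/2 satisfied
(3,4)X 0/0 satisfied
(4,2)O 0/1 not
(5,1)X 0/0 satisfied
(5,3)X 1/1 satisfied
(5,4)X 1/1 satisfied
Unsatisfied: (1,4), (4,2) — 2 in total.

2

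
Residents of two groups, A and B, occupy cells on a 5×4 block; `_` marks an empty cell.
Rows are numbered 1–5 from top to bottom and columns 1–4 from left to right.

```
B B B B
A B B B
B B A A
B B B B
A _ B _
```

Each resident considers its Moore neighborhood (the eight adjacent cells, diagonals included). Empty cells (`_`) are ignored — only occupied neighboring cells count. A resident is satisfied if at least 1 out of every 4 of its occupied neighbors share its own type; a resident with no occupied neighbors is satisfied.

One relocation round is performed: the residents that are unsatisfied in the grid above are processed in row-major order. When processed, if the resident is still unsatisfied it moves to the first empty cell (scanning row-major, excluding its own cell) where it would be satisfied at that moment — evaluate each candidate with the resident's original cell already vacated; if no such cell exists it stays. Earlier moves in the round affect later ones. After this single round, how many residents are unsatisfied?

Initially unsatisfied (in order): (2,1), (3,3), (3,4), (5,1).
  (2,1): no empty cell satisfies it; stays.
  (3,3): no empty cell satisfies it; stays.
  (3,4): no empty cell satisfies it; stays.
  (5,1): no empty cell satisfies it; stays.
Resulting grid:
B B B B
A B B B
B B A A
B B B B
A _ B _
Unsatisfied now: (2,1), (3,3), (3,4), (5,1).

4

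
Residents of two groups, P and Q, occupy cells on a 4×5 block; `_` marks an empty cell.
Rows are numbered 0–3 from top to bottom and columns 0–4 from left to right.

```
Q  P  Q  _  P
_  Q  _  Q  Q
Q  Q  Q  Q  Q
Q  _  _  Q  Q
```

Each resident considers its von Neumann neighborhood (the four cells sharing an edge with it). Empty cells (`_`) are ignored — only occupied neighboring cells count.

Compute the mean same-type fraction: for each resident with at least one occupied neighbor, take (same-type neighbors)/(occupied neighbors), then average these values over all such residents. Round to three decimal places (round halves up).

0.678

Row 0: (0,0)Q 0/1 · (0,1)P 0/3 · (0,2)Q 0/1 · (0,4)P 0/1
Row 1: (1,1)Q 1/2 · (1,3)Q 2/2 · (1,4)Q 2/3
Row 2: (2,0)Q 2/2 · (2,1)Q 3/3 · (2,2)Q 2/2 · (2,3)Q 4/4 · (2,4)Q 3/3
Row 3: (3,0)Q 1/1 · (3,3)Q 2/2 · (3,4)Q 2/2
Sum over 15 residents: 0/1 + 0/3 + 0/1 + 0/1 + 1/2 + 2/2 + 2/3 + 2/2 + 3/3 + 2/2 + 4/4 + 3/3 + 1/1 + 2/2 + 2/2 = 61/6; mean = 61/6 ÷ 15 = 61/90 = 0.677777… → 0.678.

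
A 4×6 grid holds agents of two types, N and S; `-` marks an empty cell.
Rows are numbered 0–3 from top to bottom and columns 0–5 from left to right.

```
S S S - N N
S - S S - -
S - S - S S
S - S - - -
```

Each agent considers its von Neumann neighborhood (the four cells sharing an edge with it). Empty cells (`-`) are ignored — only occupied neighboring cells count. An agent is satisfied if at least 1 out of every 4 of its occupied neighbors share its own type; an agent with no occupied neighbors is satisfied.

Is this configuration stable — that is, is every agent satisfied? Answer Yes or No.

Yes

Row 0: (0,0)S 2/2 ✓ · (0,1)S 2/2 ✓ · (0,2)S 2/2 ✓ · (0,4)N 1/1 ✓ · (0,5)N 1/1 ✓
Row 1: (1,0)S 2/2 ✓ · (1,2)S 3/3 ✓ · (1,3)S 1/1 ✓
Row 2: (2,0)S 2/2 ✓ · (2,2)S 2/2 ✓ · (2,4)S 1/1 ✓ · (2,5)S 1/1 ✓
Row 3: (3,0)S 1/1 ✓ · (3,2)S 1/1 ✓
All meet the threshold, so the configuration is stable.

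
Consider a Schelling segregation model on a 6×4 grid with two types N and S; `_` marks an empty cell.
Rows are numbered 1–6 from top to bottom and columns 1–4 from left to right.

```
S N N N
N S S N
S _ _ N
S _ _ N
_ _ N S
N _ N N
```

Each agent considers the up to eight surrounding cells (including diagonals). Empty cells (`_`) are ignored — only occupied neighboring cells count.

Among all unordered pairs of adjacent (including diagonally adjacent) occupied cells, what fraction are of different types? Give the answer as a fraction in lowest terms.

Scan each occupied cell's neighbors to the right and below (and the two forward diagonals) so each pair is counted once.
From row 1: 7 unlike of 13 pairs (running 7/13).
From row 2: 4 unlike of 7 pairs (running 11/20).
From row 3: 0 unlike of 2 pairs (running 11/22).
From row 4: 1 unlike of 2 pairs (running 12/24).
From row 5: 3 unlike of 5 pairs (running 15/29).
From row 6: 0 unlike of 1 pairs (running 15/30).
Total adjacent occupied pairs: 30; unlike-type pairs: 15.
15/30 reduces to 1/2.

1/2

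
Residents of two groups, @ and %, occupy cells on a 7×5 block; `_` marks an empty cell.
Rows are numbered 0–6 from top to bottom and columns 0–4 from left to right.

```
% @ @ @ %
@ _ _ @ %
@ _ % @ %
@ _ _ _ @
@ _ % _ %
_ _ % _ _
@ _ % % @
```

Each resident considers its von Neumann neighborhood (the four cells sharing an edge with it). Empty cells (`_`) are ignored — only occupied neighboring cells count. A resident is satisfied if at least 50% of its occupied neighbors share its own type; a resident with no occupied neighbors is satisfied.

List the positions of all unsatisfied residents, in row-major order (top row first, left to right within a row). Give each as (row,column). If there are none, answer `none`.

(0,0), (2,2), (2,3), (2,4), (3,4), (4,4), (6,4)

(0,0)% 0/2 not
(0,1)@ 1/2 satisfied
(0,2)@ 2/2 satisfied
(0,3)@ 2/3 satisfied
(0,4)% 1/2 satisfied
(1,0)@ 1/2 satisfied
(1,3)@ 2/3 satisfied
(1,4)% 2/3 satisfied
(2,0)@ 2/2 satisfied
(2,2)% 0/1 not
(2,3)@ 1/3 not
(2,4)% 1/3 not
(3,0)@ 2/2 satisfied
(3,4)@ 0/2 not
(4,0)@ 1/1 satisfied
(4,2)% 1/1 satisfied
(4,4)% 0/1 not
(5,2)% 2/2 satisfied
(6,0)@ 0/0 satisfied
(6,2)% 2/2 satisfied
(6,3)% 1/2 satisfied
(6,4)@ 0/1 not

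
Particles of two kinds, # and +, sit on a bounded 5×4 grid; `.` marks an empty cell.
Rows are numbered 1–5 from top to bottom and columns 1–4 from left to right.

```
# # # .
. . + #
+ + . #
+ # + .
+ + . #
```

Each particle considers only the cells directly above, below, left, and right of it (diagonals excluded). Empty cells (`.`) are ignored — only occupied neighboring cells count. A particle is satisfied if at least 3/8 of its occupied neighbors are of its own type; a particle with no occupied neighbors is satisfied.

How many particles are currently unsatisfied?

3

Row 1: (1,1)# 1/1 ✓ · (1,2)# 2/2 ✓ · (1,3)# 1/2 ✓
Row 2: (2,3)+ 0/2 ✗ · (2,4)# 1/2 ✓
Row 3: (3,1)+ 2/2 ✓ · (3,2)+ 1/2 ✓ · (3,4)# 1/1 ✓
Row 4: (4,1)+ 2/3 ✓ · (4,2)# 0/4 ✗ · (4,3)+ 0/1 ✗
Row 5: (5,1)+ 2/2 ✓ · (5,2)+ 1/2 ✓ · (5,4)# 0/0 ✓
Unsatisfied: (2,3), (4,2), (4,3) — 3 in total.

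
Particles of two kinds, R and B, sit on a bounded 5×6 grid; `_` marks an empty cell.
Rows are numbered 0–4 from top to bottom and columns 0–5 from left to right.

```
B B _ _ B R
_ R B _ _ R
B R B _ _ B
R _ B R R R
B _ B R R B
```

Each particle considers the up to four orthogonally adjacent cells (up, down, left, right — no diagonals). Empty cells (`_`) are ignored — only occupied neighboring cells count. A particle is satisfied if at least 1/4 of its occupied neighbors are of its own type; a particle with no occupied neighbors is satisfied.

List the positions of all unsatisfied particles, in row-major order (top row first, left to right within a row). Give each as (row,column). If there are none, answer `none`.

(0,4), (2,0), (2,5), (3,0), (4,0), (4,5)

Row 0: (0,0)B 1/1 satisfied · (0,1)B 1/2 satisfied · (0,4)B 0/1 not · (0,5)R 1/2 satisfied
Row 1: (1,1)R 1/3 satisfied · (1,2)B 1/2 satisfied · (1,5)R 1/2 satisfied
Row 2: (2,0)B 0/2 not · (2,1)R 1/3 satisfied · (2,2)B 2/3 satisfied · (2,5)B 0/2 not
Row 3: (3,0)R 0/2 not · (3,2)B 2/3 satisfied · (3,3)R 2/3 satisfied · (3,4)R 3/3 satisfied · (3,5)R 1/3 satisfied
Row 4: (4,0)B 0/1 not · (4,2)B 1/2 satisfied · (4,3)R 2/3 satisfied · (4,4)R 2/3 satisfied · (4,5)B 0/2 not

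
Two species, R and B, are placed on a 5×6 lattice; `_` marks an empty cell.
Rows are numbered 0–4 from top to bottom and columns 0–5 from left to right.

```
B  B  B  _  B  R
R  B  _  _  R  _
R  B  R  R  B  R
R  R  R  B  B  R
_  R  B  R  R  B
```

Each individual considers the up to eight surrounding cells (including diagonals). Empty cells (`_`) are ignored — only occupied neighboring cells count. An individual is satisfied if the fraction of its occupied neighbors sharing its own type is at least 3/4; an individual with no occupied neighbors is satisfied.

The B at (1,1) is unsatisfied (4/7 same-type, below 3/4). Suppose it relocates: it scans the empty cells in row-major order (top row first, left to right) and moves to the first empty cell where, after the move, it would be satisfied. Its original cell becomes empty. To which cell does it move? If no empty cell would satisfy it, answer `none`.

Vacating (1,1). Empty cells in order:
  (0,3): 2/3 same-type → still unsatisfied.
  (1,2): 3/5 same-type → still unsatisfied.
  (1,3): 3/6 same-type → still unsatisfied.
  (1,5): 2/5 same-type → still unsatisfied.
  (4,0): 0/3 same-type → still unsatisfied.

none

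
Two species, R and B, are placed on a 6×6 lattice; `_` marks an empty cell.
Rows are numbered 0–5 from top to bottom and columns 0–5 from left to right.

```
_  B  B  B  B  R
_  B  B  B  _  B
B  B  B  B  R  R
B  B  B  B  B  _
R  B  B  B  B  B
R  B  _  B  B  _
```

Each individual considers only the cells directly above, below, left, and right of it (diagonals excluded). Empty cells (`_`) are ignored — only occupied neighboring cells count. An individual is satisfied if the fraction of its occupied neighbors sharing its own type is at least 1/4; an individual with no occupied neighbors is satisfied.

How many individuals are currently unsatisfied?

(0,1)B 2/2 satisfied
(0,2)B 3/3 satisfied
(0,3)B 3/3 satisfied
(0,4)B 1/2 satisfied
(0,5)R 0/2 not
(1,1)B 3/3 satisfied
(1,2)B 4/4 satisfied
(1,3)B 3/3 satisfied
(1,5)B 0/2 not
(2,0)B 2/2 satisfied
(2,1)B 4/4 satisfied
(2,2)B 4/4 satisfied
(2,3)B 3/4 satisfied
(2,4)R 1/3 satisfied
(2,5)R 1/2 satisfied
(3,0)B 2/3 satisfied
(3,1)B 4/4 satisfied
(3,2)B 4/4 satisfied
(3,3)B 4/4 satisfied
(3,4)B 2/3 satisfied
(4,0)R 1/3 satisfied
(4,1)B 3/4 satisfied
(4,2)B 3/3 satisfied
(4,3)B 4/4 satisfied
(4,4)B 4/4 satisfied
(4,5)B 1/1 satisfied
(5,0)R 1/2 satisfied
(5,1)B 1/2 satisfied
(5,3)B 2/2 satisfied
(5,4)B 2/2 satisfied
Unsatisfied: (0,5), (1,5) — 2 in total.

2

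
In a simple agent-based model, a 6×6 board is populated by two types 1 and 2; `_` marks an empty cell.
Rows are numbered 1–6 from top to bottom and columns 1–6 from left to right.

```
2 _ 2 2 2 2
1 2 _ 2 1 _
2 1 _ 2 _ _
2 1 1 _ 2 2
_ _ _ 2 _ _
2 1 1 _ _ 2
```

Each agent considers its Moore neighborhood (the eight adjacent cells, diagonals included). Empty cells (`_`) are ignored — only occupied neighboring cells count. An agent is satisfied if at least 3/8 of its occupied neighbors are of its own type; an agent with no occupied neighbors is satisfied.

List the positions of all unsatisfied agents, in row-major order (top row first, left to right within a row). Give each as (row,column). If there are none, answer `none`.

(2,1), (2,5), (4,1), (5,4), (6,1)

(1,1)2 1/2 ok
(1,3)2 3/3 ok
(1,4)2 3/4 ok
(1,5)2 3/4 ok
(1,6)2 1/2 ok
(2,1)1 1/4 unhappy
(2,2)2 3/5 ok
(2,4)2 4/5 ok
(2,5)1 0/5 unhappy
(3,1)2 2/5 ok
(3,2)1 3/6 ok
(3,4)2 2/4 ok
(4,1)2 1/3 unhappy
(4,2)1 2/4 ok
(4,3)1 2/4 ok
(4,5)2 3/3 ok
(4,6)2 1/1 ok
(5,4)2 1/3 unhappy
(6,1)2 0/1 unhappy
(6,2)1 1/2 ok
(6,3)1 1/2 ok
(6,6)2 0/0 ok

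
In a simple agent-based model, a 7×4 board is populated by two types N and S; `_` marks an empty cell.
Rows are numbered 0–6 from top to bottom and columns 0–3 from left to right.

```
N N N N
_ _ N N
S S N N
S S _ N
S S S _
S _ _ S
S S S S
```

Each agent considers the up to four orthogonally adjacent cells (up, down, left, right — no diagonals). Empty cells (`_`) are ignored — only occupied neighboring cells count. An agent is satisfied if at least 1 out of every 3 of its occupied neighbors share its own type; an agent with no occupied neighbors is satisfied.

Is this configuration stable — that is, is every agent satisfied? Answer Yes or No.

Yes

Row 0: (0,0)N 1/1 ✓ · (0,1)N 2/2 ✓ · (0,2)N 3/3 ✓ · (0,3)N 2/2 ✓
Row 1: (1,2)N 3/3 ✓ · (1,3)N 3/3 ✓
Row 2: (2,0)S 2/2 ✓ · (2,1)S 2/3 ✓ · (2,2)N 2/3 ✓ · (2,3)N 3/3 ✓
Row 3: (3,0)S 3/3 ✓ · (3,1)S 3/3 ✓ · (3,3)N 1/1 ✓
Row 4: (4,0)S 3/3 ✓ · (4,1)S 3/3 ✓ · (4,2)S 1/1 ✓
Row 5: (5,0)S 2/2 ✓ · (5,3)S 1/1 ✓
Row 6: (6,0)S 2/2 ✓ · (6,1)S 2/2 ✓ · (6,2)S 2/2 ✓ · (6,3)S 2/2 ✓
All meet the threshold, so the configuration is stable.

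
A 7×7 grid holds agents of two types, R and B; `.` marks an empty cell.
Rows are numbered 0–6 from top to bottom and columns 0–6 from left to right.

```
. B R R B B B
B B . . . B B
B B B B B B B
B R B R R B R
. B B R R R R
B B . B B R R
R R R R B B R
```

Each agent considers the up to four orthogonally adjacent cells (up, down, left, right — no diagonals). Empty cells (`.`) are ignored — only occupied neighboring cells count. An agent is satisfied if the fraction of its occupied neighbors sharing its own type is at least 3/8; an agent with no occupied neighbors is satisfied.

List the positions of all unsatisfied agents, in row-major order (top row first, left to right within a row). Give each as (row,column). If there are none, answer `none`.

Row 0: (0,1)B 1/2 ok · (0,2)R 1/2 ok · (0,3)R 1/2 ok · (0,4)B 1/2 ok · (0,5)B 3/3 ok · (0,6)B 2/2 ok
Row 1: (1,0)B 2/2 ok · (1,1)B 3/3 ok · (1,5)B 3/3 ok · (1,6)B 3/3 ok
Row 2: (2,0)B 3/3 ok · (2,1)B 3/4 ok · (2,2)B 3/3 ok · (2,3)B 2/3 ok · (2,4)B 2/3 ok · (2,5)B 4/4 ok · (2,6)B 2/3 ok
Row 3: (3,0)B 1/2 ok · (3,1)R 0/4 unhappy · (3,2)B 2/4 ok · (3,3)R 2/4 ok · (3,4)R 2/4 ok · (3,5)B 1/4 unhappy · (3,6)R 1/3 unhappy
Row 4: (4,1)B 2/3 ok · (4,2)B 2/3 ok · (4,3)R 2/4 ok · (4,4)R 3/4 ok · (4,5)R 3/4 ok · (4,6)R 3/3 ok
Row 5: (5,0)B 1/2 ok · (5,1)B 2/3 ok · (5,3)B 1/3 unhappy · (5,4)B 2/4 ok · (5,5)R 2/4 ok · (5,6)R 3/3 ok
Row 6: (6,0)R 1/2 ok · (6,1)R 2/3 ok · (6,2)R 2/2 ok · (6,3)R 1/3 unhappy · (6,4)B 2/3 ok · (6,5)B 1/3 unhappy · (6,6)R 1/2 ok

(3,1), (3,5), (3,6), (5,3), (6,3), (6,5)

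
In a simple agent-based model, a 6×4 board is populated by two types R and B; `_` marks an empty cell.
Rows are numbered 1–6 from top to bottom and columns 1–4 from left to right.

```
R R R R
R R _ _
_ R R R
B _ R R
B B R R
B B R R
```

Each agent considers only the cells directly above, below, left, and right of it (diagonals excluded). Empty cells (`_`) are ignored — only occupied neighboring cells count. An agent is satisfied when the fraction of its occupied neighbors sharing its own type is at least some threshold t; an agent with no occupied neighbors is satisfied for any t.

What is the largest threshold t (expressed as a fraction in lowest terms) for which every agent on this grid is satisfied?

Row 1: (1,1)R 2/2 · (1,2)R 3/3 · (1,3)R 2/2 · (1,4)R 1/1
Row 2: (2,1)R 2/2 · (2,2)R 3/3
Row 3: (3,2)R 2/2 · (3,3)R 3/3 · (3,4)R 2/2
Row 4: (4,1)B 1/1 · (4,3)R 3/3 · (4,4)R 3/3
Row 5: (5,1)B 3/3 · (5,2)B 2/3 · (5,3)R 3/4 · (5,4)R 3/3
Row 6: (6,1)B 2/2 · (6,2)B 2/3 · (6,3)R 2/3 · (6,4)R 2/2
The smallest same-type fraction is 2/3 at (5,2), which reduces to 2/3. Any threshold above that leaves this agent unsatisfied.

2/3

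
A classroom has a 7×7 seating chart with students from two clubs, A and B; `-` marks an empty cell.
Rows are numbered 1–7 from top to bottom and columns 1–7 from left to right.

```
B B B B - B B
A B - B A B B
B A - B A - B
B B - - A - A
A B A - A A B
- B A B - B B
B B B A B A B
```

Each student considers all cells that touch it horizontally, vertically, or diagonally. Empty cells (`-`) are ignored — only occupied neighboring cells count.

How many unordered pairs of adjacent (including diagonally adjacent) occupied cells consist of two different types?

Scan each occupied cell's neighbors to the right and below (and the two forward diagonals) so each pair is counted once.
From row 1: 4 unlike of 17 pairs (running 4/17).
From row 2: 8 unlike of 15 pairs (running 12/32).
From row 3: 6 unlike of 9 pairs (running 18/41).
From row 4: 4 unlike of 10 pairs (running 22/51).
From row 5: 11 unlike of 16 pairs (running 33/67).
From row 6: 7 unlike of 17 pairs (running 40/84).
From row 7: 4 unlike of 6 pairs (running 44/90).
Total adjacent occupied pairs: 90; unlike-type pairs: 44.

44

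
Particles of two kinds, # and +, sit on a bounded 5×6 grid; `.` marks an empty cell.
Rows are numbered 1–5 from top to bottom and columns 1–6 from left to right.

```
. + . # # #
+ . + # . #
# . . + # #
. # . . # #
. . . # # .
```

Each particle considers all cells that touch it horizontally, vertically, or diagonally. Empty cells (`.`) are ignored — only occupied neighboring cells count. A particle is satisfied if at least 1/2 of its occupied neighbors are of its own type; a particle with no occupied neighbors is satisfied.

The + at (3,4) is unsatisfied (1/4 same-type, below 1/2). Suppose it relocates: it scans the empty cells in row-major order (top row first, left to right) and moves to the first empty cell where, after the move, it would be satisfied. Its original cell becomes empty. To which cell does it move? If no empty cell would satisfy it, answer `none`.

(1,1)

Vacating (3,4). Empty cells in order:
  (1,1): 2/2 same-type → satisfied — stop here.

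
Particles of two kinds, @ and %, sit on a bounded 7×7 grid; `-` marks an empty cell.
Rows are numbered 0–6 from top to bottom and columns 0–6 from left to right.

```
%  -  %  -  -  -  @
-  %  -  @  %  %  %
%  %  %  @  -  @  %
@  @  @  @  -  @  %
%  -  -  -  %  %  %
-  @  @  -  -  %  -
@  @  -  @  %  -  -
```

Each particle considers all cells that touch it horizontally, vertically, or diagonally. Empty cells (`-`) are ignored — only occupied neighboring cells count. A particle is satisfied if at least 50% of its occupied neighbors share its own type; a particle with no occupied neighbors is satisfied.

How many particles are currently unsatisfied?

9

(0,0)% 1/1 ok
(0,2)% 1/2 ok
(0,6)@ 0/2 unhappy
(1,1)% 5/5 ok
(1,3)@ 1/4 unhappy
(1,4)% 1/4 unhappy
(1,5)% 3/5 ok
(1,6)% 2/4 ok
(2,0)% 2/4 ok
(2,1)% 3/6 ok
(2,2)% 2/7 unhappy
(2,3)@ 3/5 ok
(2,5)@ 1/6 unhappy
(2,6)% 3/5 ok
(3,0)@ 1/4 unhappy
(3,1)@ 2/6 unhappy
(3,2)@ 3/5 ok
(3,3)@ 2/4 ok
(3,5)@ 1/6 unhappy
(3,6)% 3/5 ok
(4,0)% 0/3 unhappy
(4,4)% 2/4 ok
(4,5)% 4/5 ok
(4,6)% 3/4 ok
(5,1)@ 3/4 ok
(5,2)@ 3/3 ok
(5,5)% 4/4 ok
(6,0)@ 2/2 ok
(6,1)@ 3/3 ok
(6,3)@ 1/2 ok
(6,4)% 1/2 ok
Unsatisfied: (0,6), (1,3), (1,4), (2,2), (2,5), (3,0), (3,1), (3,5), (4,0) — 9 in total.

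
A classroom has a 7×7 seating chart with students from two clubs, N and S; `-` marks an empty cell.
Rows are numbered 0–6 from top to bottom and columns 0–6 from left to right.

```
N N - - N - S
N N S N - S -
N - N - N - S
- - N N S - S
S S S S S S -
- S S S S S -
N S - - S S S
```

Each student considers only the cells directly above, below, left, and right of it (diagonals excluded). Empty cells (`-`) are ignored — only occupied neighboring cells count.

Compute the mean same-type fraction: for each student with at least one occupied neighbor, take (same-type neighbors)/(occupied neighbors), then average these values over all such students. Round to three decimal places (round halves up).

(0,0)N 2/2
(0,1)N 2/2
(0,4)N — no occupied neighbors
(0,6)S — no occupied neighbors
(1,0)N 3/3
(1,1)N 2/3
(1,2)S 0/3
(1,3)N 0/1
(1,5)S — no occupied neighbors
(2,0)N 1/1
(2,2)N 1/2
(2,4)N 0/1
(2,6)S 1/1
(3,2)N 2/3
(3,3)N 1/3
(3,4)S 1/3
(3,6)S 1/1
(4,0)S 1/1
(4,1)S 3/3
(4,2)S 3/4
(4,3)S 3/4
(4,4)S 4/4
(4,5)S 2/2
(5,1)S 3/3
(5,2)S 3/3
(5,3)S 3/3
(5,4)S 4/4
(5,5)S 3/3
(6,0)N 0/1
(6,1)S 1/2
(6,4)S 2/2
(6,5)S 3/3
(6,6)S 1/1
Sum over 30 students: 2/2 + 2/2 + 3/3 + 2/3 + 0/3 + 0/1 + 1/1 + 1/2 + 0/1 + 1/1 + 2/3 + 1/3 + 1/3 + 1/1 + 1/1 + 3/3 + 3/4 + 3/4 + 4/4 + 2/2 + 3/3 + 3/3 + 3/3 + 4/4 + 3/3 + 0/1 + 1/2 + 2/2 + 3/3 + 1/1 = 45/2; mean = 45/2 ÷ 30 = 3/4 = 0.75 → 0.750.

0.750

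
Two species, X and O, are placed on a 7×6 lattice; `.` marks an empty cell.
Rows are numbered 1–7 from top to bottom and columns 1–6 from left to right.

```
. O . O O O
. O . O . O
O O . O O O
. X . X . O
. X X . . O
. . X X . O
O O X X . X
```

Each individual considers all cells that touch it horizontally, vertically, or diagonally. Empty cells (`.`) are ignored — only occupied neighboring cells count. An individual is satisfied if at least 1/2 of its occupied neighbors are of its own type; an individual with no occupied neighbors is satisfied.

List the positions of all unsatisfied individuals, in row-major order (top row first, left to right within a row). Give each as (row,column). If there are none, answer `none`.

(1,2)O 1/1 satisfied
(1,4)O 2/2 satisfied
(1,5)O 4/4 satisfied
(1,6)O 2/2 satisfied
(2,2)O 3/3 satisfied
(2,4)O 4/4 satisfied
(2,6)O 4/4 satisfied
(3,1)O 2/3 satisfied
(3,2)O 2/3 satisfied
(3,4)O 2/3 satisfied
(3,5)O 5/6 satisfied
(3,6)O 3/3 satisfied
(4,2)X 2/4 satisfied
(4,4)X 1/3 not
(4,6)O 3/3 satisfied
(5,2)X 3/3 satisfied
(5,3)X 5/5 satisfied
(5,6)O 2/2 satisfied
(6,3)X 5/6 satisfied
(6,4)X 4/4 satisfied
(6,6)O 1/2 satisfied
(7,1)O 1/1 satisfied
(7,2)O 1/3 not
(7,3)X 3/4 satisfied
(7,4)X 3/3 satisfied
(7,6)X 0/1 not

(4,4), (7,2), (7,6)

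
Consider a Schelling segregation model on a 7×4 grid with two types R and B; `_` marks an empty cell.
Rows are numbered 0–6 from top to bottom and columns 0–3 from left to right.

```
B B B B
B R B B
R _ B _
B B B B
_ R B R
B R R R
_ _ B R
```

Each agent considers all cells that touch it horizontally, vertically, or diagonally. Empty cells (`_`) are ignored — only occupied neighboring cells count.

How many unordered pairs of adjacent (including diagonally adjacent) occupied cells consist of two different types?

25

Scan each occupied cell's neighbors to the right and below (and the two forward diagonals) so each pair is counted once.
Row 0: B(0,0)–B(0,1)= B(0,0)–B(1,0)= B(0,0)–R(1,1)≠ B(0,1)–B(0,2)= B(0,1)–R(1,1)≠ B(0,1)–B(1,2)= B(0,1)–B(1,0)= B(0,2)–B(0,3)= B(0,2)–B(1,2)= B(0,2)–B(1,3)= B(0,2)–R(1,1)≠ B(0,3)–B(1,3)= B(0,3)–B(1,2)=  → 3/13 unlike.
Row 1: B(1,0)–R(1,1)≠ B(1,0)–R(2,0)≠ R(1,1)–B(1,2)≠ R(1,1)–B(2,2)≠ R(1,1)–R(2,0)= B(1,2)–B(1,3)= B(1,2)–B(2,2)= B(1,3)–B(2,2)=  → 4/8 unlike.
Row 2: R(2,0)–B(3,0)≠ R(2,0)–B(3,1)≠ B(2,2)–B(3,2)= B(2,2)–B(3,3)= B(2,2)–B(3,1)=  → 2/5 unlike.
Row 3: B(3,0)–B(3,1)= B(3,0)–R(4,1)≠ B(3,1)–B(3,2)= B(3,1)–R(4,1)≠ B(3,1)–B(4,2)= B(3,2)–B(3,3)= B(3,2)–B(4,2)= B(3,2)–R(4,3)≠ B(3,2)–R(4,1)≠ B(3,3)–R(4,3)≠ B(3,3)–B(4,2)=  → 5/11 unlike.
Row 4: R(4,1)–B(4,2)≠ R(4,1)–R(5,1)= R(4,1)–R(5,2)= R(4,1)–B(5,0)≠ B(4,2)–R(4,3)≠ B(4,2)–R(5,2)≠ B(4,2)–R(5,3)≠ B(4,2)–R(5,1)≠ R(4,3)–R(5,3)= R(4,3)–R(5,2)=  → 6/10 unlike.
Row 5: B(5,0)–R(5,1)≠ R(5,1)–R(5,2)= R(5,1)–B(6,2)≠ R(5,2)–R(5,3)= R(5,2)–B(6,2)≠ R(5,2)–R(6,3)= R(5,3)–R(6,3)= R(5,3)–B(6,2)≠  → 4/8 unlike.
Row 6: B(6,2)–R(6,3)≠  → 1/1 unlike.
Total adjacent occupied pairs: 56; unlike-type pairs: 25.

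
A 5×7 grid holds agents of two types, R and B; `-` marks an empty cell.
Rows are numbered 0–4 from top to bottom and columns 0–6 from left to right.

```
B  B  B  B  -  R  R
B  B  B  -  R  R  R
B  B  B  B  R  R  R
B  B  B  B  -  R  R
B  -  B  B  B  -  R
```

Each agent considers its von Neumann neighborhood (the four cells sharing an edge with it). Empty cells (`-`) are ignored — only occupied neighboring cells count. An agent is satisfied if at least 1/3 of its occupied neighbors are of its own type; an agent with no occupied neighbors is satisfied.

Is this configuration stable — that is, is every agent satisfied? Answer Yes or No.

(0,0)B 2/2 satisfied
(0,1)B 3/3 satisfied
(0,2)B 3/3 satisfied
(0,3)B 1/1 satisfied
(0,5)R 2/2 satisfied
(0,6)R 2/2 satisfied
(1,0)B 3/3 satisfied
(1,1)B 4/4 satisfied
(1,2)B 3/3 satisfied
(1,4)R 2/2 satisfied
(1,5)R 4/4 satisfied
(1,6)R 3/3 satisfied
(2,0)B 3/3 satisfied
(2,1)B 4/4 satisfied
(2,2)B 4/4 satisfied
(2,3)B 2/3 satisfied
(2,4)R 2/3 satisfied
(2,5)R 4/4 satisfied
(2,6)R 3/3 satisfied
(3,0)B 3/3 satisfied
(3,1)B 3/3 satisfied
(3,2)B 4/4 satisfied
(3,3)B 3/3 satisfied
(3,5)R 2/2 satisfied
(3,6)R 3/3 satisfied
(4,0)B 1/1 satisfied
(4,2)B 2/2 satisfied
(4,3)B 3/3 satisfied
(4,4)B 1/1 satisfied
(4,6)R 1/1 satisfied
All meet the threshold, so the configuration is stable.

Yes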